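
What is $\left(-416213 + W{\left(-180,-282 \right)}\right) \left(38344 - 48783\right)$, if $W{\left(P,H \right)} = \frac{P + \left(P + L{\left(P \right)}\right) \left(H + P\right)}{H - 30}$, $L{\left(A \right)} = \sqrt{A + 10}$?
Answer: $\frac{8695247759}{2} - \frac{61831 i \sqrt{170}}{4} \approx 4.3476 \cdot 10^{9} - 2.0154 \cdot 10^{5} i$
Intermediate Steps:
$L{\left(A \right)} = \sqrt{10 + A}$
$W{\left(P,H \right)} = \frac{P + \left(H + P\right) \left(P + \sqrt{10 + P}\right)}{-30 + H}$ ($W{\left(P,H \right)} = \frac{P + \left(P + \sqrt{10 + P}\right) \left(H + P\right)}{H - 30} = \frac{P + \left(H + P\right) \left(P + \sqrt{10 + P}\right)}{-30 + H}$)
$\left(-416213 + W{\left(-180,-282 \right)}\right) \left(38344 - 48783\right) = \left(-416213 + \frac{-180 + \left(-180\right)^{2} - -50760 - 282 \sqrt{10 - 180} - 180 \sqrt{10 - 180}}{-30 - 282}\right) \left(38344 - 48783\right) = \left(-416213 + \frac{-180 + 32400 + 50760 - 282 \sqrt{-170} - 180 \sqrt{-170}}{-312}\right) \left(-10439\right) = \left(-416213 - \frac{-180 + 32400 + 50760 - 282 i \sqrt{170} - 180 i \sqrt{170}}{312}\right) \left(-10439\right) = \left(-416213 - \frac{82980 - 462 i \sqrt{170}}{312}\right) \left(-10439\right) = \left(-416213 - \left(\frac{6915}{26} - \frac{77 i \sqrt{170}}{52}\right)\right) \left(-10439\right) = \left(- \frac{10828453}{26} + \frac{77 i \sqrt{170}}{52}\right) \left(-10439\right) = \frac{8695247759}{2} - \frac{61831 i \sqrt{170}}{4}$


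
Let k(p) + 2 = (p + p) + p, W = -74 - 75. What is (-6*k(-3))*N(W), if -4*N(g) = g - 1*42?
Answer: 6303/2 ≈ 3151.5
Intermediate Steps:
W = -149
N(g) = 21/2 - g/4 (N(g) = -(g - 1*42)/4 = -(g - 42)/4 = -(-42 + g)/4 = 21/2 - g/4)
k(p) = -2 + 3*p (k(p) = -2 + ((p + p) + p) = -2 + (2*p + p) = -2 + 3*p)
(-6*k(-3))*N(W) = (-6*(-2 + 3*(-3)))*(21/2 - 1/4*(-149)) = (-6*(-2 - 9))*(21/2 + 149/4) = -6*(-11)*(191/4) = 66*(191/4) = 6303/2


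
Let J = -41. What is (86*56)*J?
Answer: -197456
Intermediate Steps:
(86*56)*J = (86*56)*(-41) = 4816*(-41) = -197456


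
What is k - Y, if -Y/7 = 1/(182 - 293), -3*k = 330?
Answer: -12217/111 ≈ -110.06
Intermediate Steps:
k = -110 (k = -⅓*330 = -110)
Y = 7/111 (Y = -7/(182 - 293) = -7/(-111) = -7*(-1/111) = 7/111 ≈ 0.063063)
k - Y = -110 - 1*7/111 = -110 - 7/111 = -12217/111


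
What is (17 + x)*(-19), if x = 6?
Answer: -437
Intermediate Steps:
(17 + x)*(-19) = (17 + 6)*(-19) = 23*(-19) = -437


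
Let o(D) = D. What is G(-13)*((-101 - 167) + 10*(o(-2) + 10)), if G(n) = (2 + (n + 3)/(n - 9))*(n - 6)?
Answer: 96444/11 ≈ 8767.6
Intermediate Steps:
G(n) = (-6 + n)*(2 + (3 + n)/(-9 + n)) (G(n) = (2 + (3 + n)/(-9 + n))*(-6 + n) = (-6 + n)*(2 + (3 + n)/(-9 + n)))
G(-13)*((-101 - 167) + 10*(o(-2) + 10)) = (3*(30 + (-13)**2 - 11*(-13))/(-9 - 13))*((-101 - 167) + 10*(-2 + 10)) = (3*(30 + 169 + 143)/(-22))*(-268 + 10*8) = (3*(-1/22)*342)*(-268 + 80) = -513/11*(-188) = 96444/11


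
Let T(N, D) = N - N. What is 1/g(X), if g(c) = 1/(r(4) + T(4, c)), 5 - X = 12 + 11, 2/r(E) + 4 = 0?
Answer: -½ ≈ -0.50000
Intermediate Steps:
r(E) = -½ (r(E) = 2/(-4 + 0) = 2/(-4) = 2*(-¼) = -½)
X = -18 (X = 5 - (12 + 11) = 5 - 1*23 = 5 - 23 = -18)
T(N, D) = 0
g(c) = -2 (g(c) = 1/(-½ + 0) = 1/(-½) = -2)
1/g(X) = 1/(-2) = -½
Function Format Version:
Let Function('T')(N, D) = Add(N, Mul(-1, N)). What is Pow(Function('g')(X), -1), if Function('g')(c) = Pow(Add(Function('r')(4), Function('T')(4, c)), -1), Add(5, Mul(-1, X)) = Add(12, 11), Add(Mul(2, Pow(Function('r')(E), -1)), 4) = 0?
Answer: Rational(-1, 2) ≈ -0.50000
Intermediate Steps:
Function('r')(E) = Rational(-1, 2) (Function('r')(E) = Mul(2, Pow(Add(-4, 0), -1)) = Mul(2, Pow(-4, -1)) = Mul(2, Rational(-1, 4)) = Rational(-1, 2))
X = -18 (X = Add(5, Mul(-1, Add(12, 11))) = Add(5, Mul(-1, 23)) = Add(5, -23) = -18)
Function('T')(N, D) = 0
Function('g')(c) = -2 (Function('g')(c) = Pow(Add(Rational(-1, 2), 0), -1) = Pow(Rational(-1, 2), -1) = -2)
Pow(Function('g')(X), -1) = Pow(-2, -1) = Rational(-1, 2)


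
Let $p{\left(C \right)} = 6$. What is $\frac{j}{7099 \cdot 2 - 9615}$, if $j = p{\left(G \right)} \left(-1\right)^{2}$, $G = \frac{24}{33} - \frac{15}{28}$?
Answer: $\frac{6}{4583} \approx 0.0013092$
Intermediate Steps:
$G = \frac{59}{308}$ ($G = 24 \cdot \frac{1}{33} - \frac{15}{28} = \frac{8}{11} - \frac{15}{28} = \frac{59}{308} \approx 0.19156$)
$j = 6$ ($j = 6 \left(-1\right)^{2} = 6 \cdot 1 = 6$)
$\frac{j}{7099 \cdot 2 - 9615} = \frac{6}{7099 \cdot 2 - 9615} = \frac{6}{14198 - 9615} = \frac{6}{4583}$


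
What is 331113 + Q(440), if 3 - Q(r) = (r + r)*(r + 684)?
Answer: -658004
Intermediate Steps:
Q(r) = 3 - 2*r*(684 + r) (Q(r) = 3 - (r + r)*(r + 684) = 3 - 2*r*(684 + r))
331113 + Q(440) = 331113 + (3 - 1368*440 - 2*440²) = 331113 + (3 - 601920 - 2*193600) = 331113 + (3 - 601920 - 387200) = 331113 - 989117 = -658004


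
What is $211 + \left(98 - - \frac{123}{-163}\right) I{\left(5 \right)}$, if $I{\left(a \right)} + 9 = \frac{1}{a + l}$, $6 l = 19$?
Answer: $- \frac{5209928}{7987} \approx -652.3$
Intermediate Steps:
$l = \frac{19}{6}$ ($l = \frac{1}{6} \cdot 19 = \frac{19}{6} \approx 3.1667$)
$I{\left(a \right)} = -9 + \frac{1}{\frac{19}{6} + a}$ ($I{\left(a \right)} = -9 + \frac{1}{a + \frac{19}{6}} = -9 + \frac{1}{\frac{19}{6} + a}$)
$211 + \left(98 - - \frac{123}{-163}\right) I{\left(5 \right)} = 211 + \left(98 - - \frac{123}{-163}\right) \frac{3 \left(-55 - 90\right)}{19 + 6 \cdot 5} = 211 + \left(98 - \left(-123\right) \left(- \frac{1}{163}\right)\right) \frac{3 \left(-55 - 90\right)}{19 + 30} = 211 + \left(98 - \frac{123}{163}\right) 3 \cdot \frac{1}{49} \left(-145\right) = 211 + \frac{15851}{163} \left(- \frac{435}{49}\right) = 211 - \frac{6895185}{7987} = - \frac{5209928}{7987}$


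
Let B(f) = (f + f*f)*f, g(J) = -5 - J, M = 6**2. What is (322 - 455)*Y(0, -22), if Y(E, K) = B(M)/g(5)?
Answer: 3188808/5 ≈ 6.3776e+5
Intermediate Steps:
M = 36
B(f) = f*(f + f**2) (B(f) = (f + f**2)*f = f*(f + f**2))
Y(E, K) = -23976/5 (Y(E, K) = (36**2*(1 + 36))/(-5 - 1*5) = (1296*37)/(-5 - 5) = 47952/(-10) = 47952*(-1/10) = -23976/5)
(322 - 455)*Y(0, -22) = (322 - 455)*(-23976/5) = -133*(-23976/5) = 3188808/5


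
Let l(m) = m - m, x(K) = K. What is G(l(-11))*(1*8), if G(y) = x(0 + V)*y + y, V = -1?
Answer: 0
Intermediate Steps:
l(m) = 0
G(y) = 0 (G(y) = (0 - 1)*y + y = -y + y = 0)
G(l(-11))*(1*8) = 0*(1*8) = 0*8 = 0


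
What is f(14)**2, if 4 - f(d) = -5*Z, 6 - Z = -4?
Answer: 2916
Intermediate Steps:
Z = 10 (Z = 6 - 1*(-4) = 6 + 4 = 10)
f(d) = 54 (f(d) = 4 - (-5)*10 = 4 - 1*(-50) = 4 + 50 = 54)
f(14)**2 = 54**2 = 2916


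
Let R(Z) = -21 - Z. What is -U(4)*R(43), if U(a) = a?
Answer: 256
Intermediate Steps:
-U(4)*R(43) = -4*(-21 - 1*43) = -4*(-21 - 43) = -4*(-64) = -1*(-256) = 256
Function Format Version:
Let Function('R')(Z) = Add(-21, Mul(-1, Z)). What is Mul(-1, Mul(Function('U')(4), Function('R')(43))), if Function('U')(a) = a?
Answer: 256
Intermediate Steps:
Mul(-1, Mul(Function('U')(4), Function('R')(43))) = Mul(-1, Mul(4, Add(-21, Mul(-1, 43)))) = Mul(-1, Mul(4, Add(-21, -43))) = Mul(-1, Mul(4, -64)) = Mul(-1, -256) = 256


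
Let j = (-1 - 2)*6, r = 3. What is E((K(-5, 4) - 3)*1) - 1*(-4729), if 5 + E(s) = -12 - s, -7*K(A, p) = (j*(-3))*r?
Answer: 33167/7 ≈ 4738.1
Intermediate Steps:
j = -18 (j = -3*6 = -18)
K(A, p) = -162/7 (K(A, p) = -(-18*(-3))*3/7 = -54*3/7 = -⅐*162 = -162/7)
E(s) = -17 - s (E(s) = -5 + (-12 - s) = -17 - s)
E((K(-5, 4) - 3)*1) - 1*(-4729) = (-17 - (-162/7 - 3)) - 1*(-4729) = (-17 - (-183)/7) + 4729 = (-17 - 1*(-183/7)) + 4729 = (-17 + 183/7) + 4729 = 64/7 + 4729 = 33167/7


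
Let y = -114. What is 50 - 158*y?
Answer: 18062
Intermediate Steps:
50 - 158*y = 50 - 158*(-114) = 50 + 18012 = 18062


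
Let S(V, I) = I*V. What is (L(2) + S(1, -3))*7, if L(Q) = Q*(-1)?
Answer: -35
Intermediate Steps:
L(Q) = -Q
(L(2) + S(1, -3))*7 = (-1*2 - 3*1)*7 = (-2 - 3)*7 = -5*7 = -35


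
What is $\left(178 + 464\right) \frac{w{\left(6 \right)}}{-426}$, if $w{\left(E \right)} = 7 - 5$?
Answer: $- \frac{214}{71} \approx -3.0141$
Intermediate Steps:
$w{\left(E \right)} = 2$
$\left(178 + 464\right) \frac{w{\left(6 \right)}}{-426} = \left(178 + 464\right) \frac{2}{-426} = 642 \cdot 2 \left(- \frac{1}{426}\right) = 642 \left(- \frac{1}{213}\right) = - \frac{214}{71}$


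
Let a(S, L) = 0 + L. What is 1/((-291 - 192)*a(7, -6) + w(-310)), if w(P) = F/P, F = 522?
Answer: 155/448929 ≈ 0.00034527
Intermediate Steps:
a(S, L) = L
w(P) = 522/P
1/((-291 - 192)*a(7, -6) + w(-310)) = 1/((-291 - 192)*(-6) + 522/(-310)) = 1/(-483*(-6) + 522*(-1/310)) = 1/(2898 - 261/155) = 1/(448929/155) = 155/448929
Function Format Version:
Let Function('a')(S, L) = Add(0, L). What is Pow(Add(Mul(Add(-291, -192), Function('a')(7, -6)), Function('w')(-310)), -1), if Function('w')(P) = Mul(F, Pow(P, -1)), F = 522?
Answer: Rational(155, 448929) ≈ 0.00034527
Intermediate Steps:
Function('a')(S, L) = L
Function('w')(P) = Mul(522, Pow(P, -1))
Pow(Add(Mul(Add(-291, -192), Function('a')(7, -6)), Function('w')(-310)), -1) = Pow(Add(Mul(Add(-291, -192), -6), Mul(522, Pow(-310, -1))), -1) = Pow(Add(Mul(-483, -6), Mul(522, Rational(-1, 310))), -1) = Pow(Add(2898, Rational(-261, 155)), -1) = Pow(Rational(448929, 155), -1) = Rational(155, 448929)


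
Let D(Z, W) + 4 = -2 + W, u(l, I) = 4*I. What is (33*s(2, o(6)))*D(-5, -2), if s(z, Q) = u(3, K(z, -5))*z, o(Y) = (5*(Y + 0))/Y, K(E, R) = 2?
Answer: -4224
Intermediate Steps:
o(Y) = 5 (o(Y) = (5*Y)/Y = 5)
D(Z, W) = -6 + W (D(Z, W) = -4 + (-2 + W) = -6 + W)
s(z, Q) = 8*z (s(z, Q) = (4*2)*z = 8*z)
(33*s(2, o(6)))*D(-5, -2) = (33*(8*2))*(-6 - 2) = (33*16)*(-8) = 528*(-8) = -4224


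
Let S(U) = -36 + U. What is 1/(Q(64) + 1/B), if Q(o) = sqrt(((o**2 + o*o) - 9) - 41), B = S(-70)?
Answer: 106/91483511 + 11236*sqrt(8142)/91483511 ≈ 0.011084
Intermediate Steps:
B = -106 (B = -36 - 70 = -106)
Q(o) = sqrt(-50 + 2*o**2) (Q(o) = sqrt(((o**2 + o**2) - 9) - 41) = sqrt((2*o**2 - 9) - 41) = sqrt((-9 + 2*o**2) - 41) = sqrt(-50 + 2*o**2))
1/(Q(64) + 1/B) = 1/(sqrt(-50 + 2*64**2) + 1/(-106)) = 1/(sqrt(-50 + 2*4096) - 1/106) = 1/(sqrt(-50 + 8192) - 1/106) = 1/(sqrt(8142) - 1/106) = 1/(-1/106 + sqrt(8142))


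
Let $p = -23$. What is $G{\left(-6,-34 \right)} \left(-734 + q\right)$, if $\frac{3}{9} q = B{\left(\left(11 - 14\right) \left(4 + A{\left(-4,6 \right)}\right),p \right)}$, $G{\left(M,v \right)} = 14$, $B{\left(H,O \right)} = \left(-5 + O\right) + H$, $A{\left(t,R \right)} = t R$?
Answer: $-8932$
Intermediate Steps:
$A{\left(t,R \right)} = R t$
$B{\left(H,O \right)} = -5 + H + O$
$q = 96$ ($q = 3 \left(-5 + \left(11 - 14\right) \left(4 + 6 \left(-4\right)\right) - 23\right) = 3 \left(-5 - 3 \left(4 - 24\right) - 23\right) = 3 \left(-5 - -60 - 23\right) = 3 \left(-5 + 60 - 23\right) = 3 \cdot 32 = 96$)
$G{\left(-6,-34 \right)} \left(-734 + q\right) = 14 \left(-734 + 96\right) = 14 \left(-638\right) = -8932$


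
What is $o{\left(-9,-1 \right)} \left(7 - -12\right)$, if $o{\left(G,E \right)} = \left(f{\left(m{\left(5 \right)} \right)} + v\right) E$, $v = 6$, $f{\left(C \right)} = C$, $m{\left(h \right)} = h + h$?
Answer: $-304$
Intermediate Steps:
$m{\left(h \right)} = 2 h$
$o{\left(G,E \right)} = 16 E$ ($o{\left(G,E \right)} = \left(2 \cdot 5 + 6\right) E = \left(10 + 6\right) E = 16 E$)
$o{\left(-9,-1 \right)} \left(7 - -12\right) = 16 \left(-1\right) \left(7 - -12\right) = - 16 \left(7 + 12\right) = \left(-16\right) 19 = -304$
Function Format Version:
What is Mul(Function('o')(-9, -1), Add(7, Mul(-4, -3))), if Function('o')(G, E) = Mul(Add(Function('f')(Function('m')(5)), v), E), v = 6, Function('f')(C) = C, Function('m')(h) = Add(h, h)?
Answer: -304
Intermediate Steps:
Function('m')(h) = Mul(2, h)
Function('o')(G, E) = Mul(16, E) (Function('o')(G, E) = Mul(Add(Mul(2, 5), 6), E) = Mul(Add(10, 6), E) = Mul(16, E))
Mul(Function('o')(-9, -1), Add(7, Mul(-4, -3))) = Mul(Mul(16, -1), Add(7, Mul(-4, -3))) = Mul(-16, Add(7, 12)) = Mul(-16, 19) = -304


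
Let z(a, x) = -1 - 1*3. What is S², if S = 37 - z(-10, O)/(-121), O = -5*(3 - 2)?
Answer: 20007729/14641 ≈ 1366.6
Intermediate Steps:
O = -5 (O = -5*1 = -5)
z(a, x) = -4 (z(a, x) = -1 - 3 = -4)
S = 4473/121 (S = 37 - (-4)/(-121) = 37 - (-4)*(-1)/121 = 37 - 1*4/121 = 37 - 4/121 = 4473/121 ≈ 36.967)
S² = (4473/121)² = 20007729/14641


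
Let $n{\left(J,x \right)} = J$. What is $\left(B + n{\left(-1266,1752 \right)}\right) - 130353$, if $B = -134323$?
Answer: $-265942$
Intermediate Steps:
$\left(B + n{\left(-1266,1752 \right)}\right) - 130353 = \left(-134323 - 1266\right) - 130353 = -135589 - 130353 = -265942$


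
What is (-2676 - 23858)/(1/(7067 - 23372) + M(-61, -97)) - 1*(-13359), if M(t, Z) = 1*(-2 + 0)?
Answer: 868287219/32611 ≈ 26626.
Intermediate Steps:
M(t, Z) = -2 (M(t, Z) = 1*(-2) = -2)
(-2676 - 23858)/(1/(7067 - 23372) + M(-61, -97)) - 1*(-13359) = (-2676 - 23858)/(1/(7067 - 23372) - 2) - 1*(-13359) = -26534/(1/(-16305) - 2) + 13359 = -26534/(-1/16305 - 2) + 13359 = -26534/(-32611/16305) + 13359 = -26534*(-16305/32611) + 13359 = 432636870/32611 + 13359 = 868287219/32611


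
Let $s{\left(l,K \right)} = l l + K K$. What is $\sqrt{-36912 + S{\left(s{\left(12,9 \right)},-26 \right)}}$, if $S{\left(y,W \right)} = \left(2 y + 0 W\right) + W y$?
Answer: $2 i \sqrt{10578} \approx 205.7 i$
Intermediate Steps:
$s{\left(l,K \right)} = K^{2} + l^{2}$ ($s{\left(l,K \right)} = l^{2} + K^{2} = K^{2} + l^{2}$)
$S{\left(y,W \right)} = 2 y + W y$ ($S{\left(y,W \right)} = \left(2 y + 0\right) + W y = 2 y + W y$)
$\sqrt{-36912 + S{\left(s{\left(12,9 \right)},-26 \right)}} = \sqrt{-36912 + \left(9^{2} + 12^{2}\right) \left(2 - 26\right)} = \sqrt{-36912 + \left(81 + 144\right) \left(-24\right)} = \sqrt{-36912 + 225 \left(-24\right)} = \sqrt{-36912 - 5400} = \sqrt{-42312} = 2 i \sqrt{10578}$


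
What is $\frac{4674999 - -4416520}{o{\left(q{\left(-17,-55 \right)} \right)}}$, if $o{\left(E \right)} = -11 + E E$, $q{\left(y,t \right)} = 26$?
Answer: $\frac{478501}{35} \approx 13671.0$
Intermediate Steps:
$o{\left(E \right)} = -11 + E^{2}$
$\frac{4674999 - -4416520}{o{\left(q{\left(-17,-55 \right)} \right)}} = \frac{4674999 - -4416520}{-11 + 26^{2}} = \frac{4674999 + 4416520}{-11 + 676} = \frac{9091519}{665} = 9091519 \cdot \frac{1}{665} = \frac{478501}{35}$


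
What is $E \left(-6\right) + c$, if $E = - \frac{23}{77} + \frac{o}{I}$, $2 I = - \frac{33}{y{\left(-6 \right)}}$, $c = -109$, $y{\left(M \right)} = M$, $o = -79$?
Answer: $\frac{5017}{77} \approx 65.156$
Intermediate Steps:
$I = \frac{11}{4}$ ($I = \frac{\left(-33\right) \frac{1}{-6}}{2} = \frac{\left(-33\right) \left(- \frac{1}{6}\right)}{2} = \frac{1}{2} \cdot \frac{11}{2} = \frac{11}{4} \approx 2.75$)
$E = - \frac{2235}{77}$ ($E = - \frac{23}{77} - \frac{79}{\frac{11}{4}} = \left(-23\right) \frac{1}{77} - \frac{316}{11} = - \frac{23}{77} - \frac{316}{11} = - \frac{2235}{77} \approx -29.026$)
$E \left(-6\right) + c = \left(- \frac{2235}{77}\right) \left(-6\right) - 109 = \frac{13410}{77} - 109 = \frac{5017}{77}$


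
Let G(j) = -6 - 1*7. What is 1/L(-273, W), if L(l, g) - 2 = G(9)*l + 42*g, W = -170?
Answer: -1/3589 ≈ -0.00027863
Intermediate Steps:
G(j) = -13 (G(j) = -6 - 7 = -13)
L(l, g) = 2 - 13*l + 42*g (L(l, g) = 2 + (-13*l + 42*g) = 2 - 13*l + 42*g)
1/L(-273, W) = 1/(2 - 13*(-273) + 42*(-170)) = 1/(2 + 3549 - 7140) = 1/(-3589) = -1/3589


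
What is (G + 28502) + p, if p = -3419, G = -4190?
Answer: 20893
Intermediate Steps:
(G + 28502) + p = (-4190 + 28502) - 3419 = 24312 - 3419 = 20893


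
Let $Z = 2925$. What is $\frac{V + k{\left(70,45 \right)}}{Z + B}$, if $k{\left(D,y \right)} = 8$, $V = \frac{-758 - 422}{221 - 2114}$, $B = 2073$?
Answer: $\frac{1166}{675801} \approx 0.0017254$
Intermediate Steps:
$V = \frac{1180}{1893}$ ($V = - \frac{1180}{-1893} = \left(-1180\right) \left(- \frac{1}{1893}\right) = \frac{1180}{1893} \approx 0.62335$)
$\frac{V + k{\left(70,45 \right)}}{Z + B} = \frac{\frac{1180}{1893} + 8}{2925 + 2073} = \frac{16324}{1893 \cdot 4998} = \frac{16324}{1893} \cdot \frac{1}{4998} = \frac{1166}{675801}$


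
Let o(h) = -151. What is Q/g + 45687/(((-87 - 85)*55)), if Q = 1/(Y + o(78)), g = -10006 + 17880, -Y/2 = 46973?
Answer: -16925200953473/3504550549940 ≈ -4.8295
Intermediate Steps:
Y = -93946 (Y = -2*46973 = -93946)
g = 7874
Q = -1/94097 (Q = 1/(-93946 - 151) = 1/(-94097) = -1/94097 ≈ -1.0627e-5)
Q/g + 45687/(((-87 - 85)*55)) = -1/94097/7874 + 45687/(((-87 - 85)*55)) = -1/94097*1/7874 + 45687/((-172*55)) = -1/740919778 + 45687/(-9460) = -1/740919778 + 45687*(-1/9460) = -1/740919778 - 45687/9460 = -16925200953473/3504550549940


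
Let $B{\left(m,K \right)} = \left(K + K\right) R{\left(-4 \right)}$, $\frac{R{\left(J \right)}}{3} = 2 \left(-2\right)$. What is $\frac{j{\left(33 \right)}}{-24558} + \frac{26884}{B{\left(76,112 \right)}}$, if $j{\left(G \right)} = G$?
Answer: $- \frac{27512749}{2750496} \approx -10.003$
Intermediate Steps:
$R{\left(J \right)} = -12$ ($R{\left(J \right)} = 3 \cdot 2 \left(-2\right) = 3 \left(-4\right) = -12$)
$B{\left(m,K \right)} = - 24 K$ ($B{\left(m,K \right)} = \left(K + K\right) \left(-12\right) = 2 K \left(-12\right) = - 24 K$)
$\frac{j{\left(33 \right)}}{-24558} + \frac{26884}{B{\left(76,112 \right)}} = \frac{33}{-24558} + \frac{26884}{\left(-24\right) 112} = 33 \left(- \frac{1}{24558}\right) + \frac{26884}{-2688} = - \frac{11}{8186} + 26884 \left(- \frac{1}{2688}\right) = - \frac{11}{8186} - \frac{6721}{672} = - \frac{27512749}{2750496}$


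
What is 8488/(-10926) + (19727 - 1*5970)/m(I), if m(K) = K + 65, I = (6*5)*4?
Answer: 74369351/1010655 ≈ 73.585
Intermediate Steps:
I = 120 (I = 30*4 = 120)
m(K) = 65 + K
8488/(-10926) + (19727 - 1*5970)/m(I) = 8488/(-10926) + (19727 - 1*5970)/(65 + 120) = 8488*(-1/10926) + (19727 - 5970)/185 = -4244/5463 + 13757*(1/185) = -4244/5463 + 13757/185 = 74369351/1010655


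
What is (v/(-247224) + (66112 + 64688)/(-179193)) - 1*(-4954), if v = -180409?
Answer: 73155401673355/14766936744 ≈ 4954.0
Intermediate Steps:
(v/(-247224) + (66112 + 64688)/(-179193)) - 1*(-4954) = (-180409/(-247224) + (66112 + 64688)/(-179193)) - 1*(-4954) = (-180409*(-1/247224) + 130800*(-1/179193)) + 4954 = (180409/247224 - 43600/59731) + 4954 = -2956421/14766936744 + 4954 = 73155401673355/14766936744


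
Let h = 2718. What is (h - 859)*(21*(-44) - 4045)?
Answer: -9237371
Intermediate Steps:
(h - 859)*(21*(-44) - 4045) = (2718 - 859)*(21*(-44) - 4045) = 1859*(-924 - 4045) = 1859*(-4969) = -9237371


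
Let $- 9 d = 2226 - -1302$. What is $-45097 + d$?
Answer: $-45489$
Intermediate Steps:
$d = -392$ ($d = - \frac{2226 - -1302}{9} = - \frac{2226 + 1302}{9} = \left(- \frac{1}{9}\right) 3528 = -392$)
$-45097 + d = -45097 - 392 = -45489$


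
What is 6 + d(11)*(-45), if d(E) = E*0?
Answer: 6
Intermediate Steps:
d(E) = 0
6 + d(11)*(-45) = 6 + 0*(-45) = 6 + 0 = 6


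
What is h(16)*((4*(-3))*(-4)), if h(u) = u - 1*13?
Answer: 144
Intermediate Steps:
h(u) = -13 + u (h(u) = u - 13 = -13 + u)
h(16)*((4*(-3))*(-4)) = (-13 + 16)*((4*(-3))*(-4)) = 3*(-12*(-4)) = 3*48 = 144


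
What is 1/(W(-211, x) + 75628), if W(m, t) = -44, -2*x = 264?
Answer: 1/75584 ≈ 1.3230e-5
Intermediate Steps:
x = -132 (x = -½*264 = -132)
1/(W(-211, x) + 75628) = 1/(-44 + 75628) = 1/75584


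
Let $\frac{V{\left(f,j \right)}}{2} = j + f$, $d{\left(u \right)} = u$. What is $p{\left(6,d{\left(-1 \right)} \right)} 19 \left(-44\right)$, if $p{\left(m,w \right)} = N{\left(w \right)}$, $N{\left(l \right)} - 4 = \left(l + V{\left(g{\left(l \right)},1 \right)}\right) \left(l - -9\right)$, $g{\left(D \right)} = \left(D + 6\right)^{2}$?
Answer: $-344432$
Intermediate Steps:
$g{\left(D \right)} = \left(6 + D\right)^{2}$
$V{\left(f,j \right)} = 2 f + 2 j$ ($V{\left(f,j \right)} = 2 \left(j + f\right) = 2 \left(f + j\right) = 2 f + 2 j$)
$N{\left(l \right)} = 4 + \left(9 + l\right) \left(2 + l + 2 \left(6 + l\right)^{2}\right)$ ($N{\left(l \right)} = 4 + \left(l + \left(2 \left(6 + l\right)^{2} + 2 \cdot 1\right)\right) \left(l - -9\right) = 4 + \left(l + \left(2 \left(6 + l\right)^{2} + 2\right)\right) \left(l + 9\right) = 4 + \left(l + \left(2 + 2 \left(6 + l\right)^{2}\right)\right) \left(9 + l\right) = 4 + \left(2 + l + 2 \left(6 + l\right)^{2}\right) \left(9 + l\right) = 4 + \left(9 + l\right) \left(2 + l + 2 \left(6 + l\right)^{2}\right)$)
$p{\left(m,w \right)} = 670 + 2 w^{3} + 43 w^{2} + 299 w$
$p{\left(6,d{\left(-1 \right)} \right)} 19 \left(-44\right) = \left(670 + 2 \left(-1\right)^{3} + 43 \left(-1\right)^{2} + 299 \left(-1\right)\right) 19 \left(-44\right) = \left(670 + 2 \left(-1\right) + 43 \cdot 1 - 299\right) 19 \left(-44\right) = \left(670 - 2 + 43 - 299\right) 19 \left(-44\right) = 412 \cdot 19 \left(-44\right) = 7828 \left(-44\right) = -344432$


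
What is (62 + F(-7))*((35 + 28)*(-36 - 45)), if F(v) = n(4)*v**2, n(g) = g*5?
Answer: -5317326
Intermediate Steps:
n(g) = 5*g
F(v) = 20*v**2 (F(v) = (5*4)*v**2 = 20*v**2)
(62 + F(-7))*((35 + 28)*(-36 - 45)) = (62 + 20*(-7)**2)*((35 + 28)*(-36 - 45)) = (62 + 20*49)*(63*(-81)) = (62 + 980)*(-5103) = 1042*(-5103) = -5317326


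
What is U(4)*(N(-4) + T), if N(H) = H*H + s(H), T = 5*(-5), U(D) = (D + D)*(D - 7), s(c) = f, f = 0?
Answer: 216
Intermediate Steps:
s(c) = 0
U(D) = 2*D*(-7 + D) (U(D) = (2*D)*(-7 + D) = 2*D*(-7 + D))
T = -25
N(H) = H**2 (N(H) = H*H + 0 = H**2 + 0 = H**2)
U(4)*(N(-4) + T) = (2*4*(-7 + 4))*((-4)**2 - 25) = (2*4*(-3))*(16 - 25) = -24*(-9) = 216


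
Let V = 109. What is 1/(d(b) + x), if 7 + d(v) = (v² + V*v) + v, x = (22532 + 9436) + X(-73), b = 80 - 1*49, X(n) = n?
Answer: 1/36259 ≈ 2.7579e-5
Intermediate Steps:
b = 31 (b = 80 - 49 = 31)
x = 31895 (x = (22532 + 9436) - 73 = 31968 - 73 = 31895)
d(v) = -7 + v² + 110*v (d(v) = -7 + ((v² + 109*v) + v) = -7 + (v² + 110*v) = -7 + v² + 110*v)
1/(d(b) + x) = 1/((-7 + 31² + 110*31) + 31895) = 1/((-7 + 961 + 3410) + 31895) = 1/(4364 + 31895) = 1/36259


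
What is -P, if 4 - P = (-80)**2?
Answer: 6396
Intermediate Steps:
P = -6396 (P = 4 - 1*(-80)**2 = 4 - 1*6400 = 4 - 6400 = -6396)
-P = -1*(-6396) = 6396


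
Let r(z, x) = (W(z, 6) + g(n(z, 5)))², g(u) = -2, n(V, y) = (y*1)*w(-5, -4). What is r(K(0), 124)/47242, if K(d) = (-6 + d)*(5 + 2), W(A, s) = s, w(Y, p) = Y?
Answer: 8/23621 ≈ 0.00033868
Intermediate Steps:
n(V, y) = -5*y (n(V, y) = (y*1)*(-5) = y*(-5) = -5*y)
K(d) = -42 + 7*d (K(d) = (-6 + d)*7 = -42 + 7*d)
r(z, x) = 16 (r(z, x) = (6 - 2)² = 4² = 16)
r(K(0), 124)/47242 = 16/47242 = 16*(1/47242) = 8/23621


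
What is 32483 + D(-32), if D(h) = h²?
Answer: 33507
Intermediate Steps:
32483 + D(-32) = 32483 + (-32)² = 32483 + 1024 = 33507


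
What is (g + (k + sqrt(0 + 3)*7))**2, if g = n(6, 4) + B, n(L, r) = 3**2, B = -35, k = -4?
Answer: 1047 - 420*sqrt(3) ≈ 319.54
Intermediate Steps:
n(L, r) = 9
g = -26 (g = 9 - 35 = -26)
(g + (k + sqrt(0 + 3)*7))**2 = (-26 + (-4 + sqrt(0 + 3)*7))**2 = (-26 + (-4 + sqrt(3)*7))**2 = (-26 + (-4 + 7*sqrt(3)))**2 = (-30 + 7*sqrt(3))**2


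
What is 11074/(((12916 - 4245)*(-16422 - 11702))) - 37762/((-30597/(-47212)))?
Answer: -217382043246245077/3730741226394 ≈ -58268.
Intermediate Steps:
11074/(((12916 - 4245)*(-16422 - 11702))) - 37762/((-30597/(-47212))) = 11074/((8671*(-28124))) - 37762/((-30597*(-1/47212))) = 11074/(-243863204) - 37762/30597/47212 = 11074*(-1/243863204) - 37762*47212/30597 = -5537/121931602 - 1782819544/30597 = -217382043246245077/3730741226394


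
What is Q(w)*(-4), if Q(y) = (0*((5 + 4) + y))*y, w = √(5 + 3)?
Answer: 0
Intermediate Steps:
w = 2*√2 (w = √8 = 2*√2 ≈ 2.8284)
Q(y) = 0 (Q(y) = (0*(9 + y))*y = 0*y = 0)
Q(w)*(-4) = 0*(-4) = 0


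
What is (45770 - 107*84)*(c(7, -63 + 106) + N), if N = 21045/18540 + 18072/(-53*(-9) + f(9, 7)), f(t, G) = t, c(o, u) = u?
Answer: 16636627337/5562 ≈ 2.9911e+6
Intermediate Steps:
N = 426275/11124 (N = 21045/18540 + 18072/(-53*(-9) + 9) = 21045*(1/18540) + 18072/(477 + 9) = 1403/1236 + 18072/486 = 1403/1236 + 18072*(1/486) = 1403/1236 + 1004/27 = 426275/11124 ≈ 38.320)
(45770 - 107*84)*(c(7, -63 + 106) + N) = (45770 - 107*84)*((-63 + 106) + 426275/11124) = (45770 - 8988)*(43 + 426275/11124) = 36782*(904607/11124) = 16636627337/5562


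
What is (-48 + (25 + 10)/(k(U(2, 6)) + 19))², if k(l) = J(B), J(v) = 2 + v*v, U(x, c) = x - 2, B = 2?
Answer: 54289/25 ≈ 2171.6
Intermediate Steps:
U(x, c) = -2 + x
J(v) = 2 + v²
k(l) = 6 (k(l) = 2 + 2² = 2 + 4 = 6)
(-48 + (25 + 10)/(k(U(2, 6)) + 19))² = (-48 + (25 + 10)/(6 + 19))² = (-48 + 35/25)² = (-48 + 35*(1/25))² = (-48 + 7/5)² = (-233/5)² = 54289/25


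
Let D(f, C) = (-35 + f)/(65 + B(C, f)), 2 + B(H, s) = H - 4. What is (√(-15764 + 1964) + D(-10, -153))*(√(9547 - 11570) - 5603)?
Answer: 5*(-9 - 188*I*√138)*(5603 - 17*I*√7)/94 ≈ -7966.0 - 6.5818e+5*I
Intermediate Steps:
B(H, s) = -6 + H (B(H, s) = -2 + (H - 4) = -2 + (-4 + H) = -6 + H)
D(f, C) = (-35 + f)/(59 + C) (D(f, C) = (-35 + f)/(65 + (-6 + C)) = (-35 + f)/(59 + C))
(√(-15764 + 1964) + D(-10, -153))*(√(9547 - 11570) - 5603) = (√(-15764 + 1964) + (-35 - 10)/(59 - 153))*(√(9547 - 11570) - 5603) = (√(-13800) - 45/(-94))*(√(-2023) - 5603) = (10*I*√138 - 1/94*(-45))*(17*I*√7 - 5603) = (10*I*√138 + 45/94)*(-5603 + 17*I*√7) = (45/94 + 10*I*√138)*(-5603 + 17*I*√7) = (-5603 + 17*I*√7)*(45/94 + 10*I*√138)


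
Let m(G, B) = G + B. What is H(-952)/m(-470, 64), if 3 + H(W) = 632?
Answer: -629/406 ≈ -1.5493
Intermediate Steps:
m(G, B) = B + G
H(W) = 629 (H(W) = -3 + 632 = 629)
H(-952)/m(-470, 64) = 629/(64 - 470) = 629/(-406) = 629*(-1/406) = -629/406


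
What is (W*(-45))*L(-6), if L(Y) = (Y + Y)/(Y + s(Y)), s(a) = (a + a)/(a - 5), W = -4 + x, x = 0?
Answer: 440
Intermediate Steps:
W = -4 (W = -4 + 0 = -4)
s(a) = 2*a/(-5 + a) (s(a) = (2*a)/(-5 + a) = 2*a/(-5 + a))
L(Y) = 2*Y/(Y + 2*Y/(-5 + Y)) (L(Y) = (Y + Y)/(Y + 2*Y/(-5 + Y)) = (2*Y)/(Y + 2*Y/(-5 + Y)) = 2*Y/(Y + 2*Y/(-5 + Y)))
(W*(-45))*L(-6) = (-4*(-45))*(2*(-5 - 6)/(-3 - 6)) = 180*(2*(-11)/(-9)) = 180*(2*(-⅑)*(-11)) = 180*(22/9) = 440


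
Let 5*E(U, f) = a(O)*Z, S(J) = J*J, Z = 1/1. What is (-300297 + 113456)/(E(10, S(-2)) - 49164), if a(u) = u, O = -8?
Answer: 934205/245828 ≈ 3.8002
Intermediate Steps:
Z = 1
S(J) = J²
E(U, f) = -8/5 (E(U, f) = (-8*1)/5 = (⅕)*(-8) = -8/5)
(-300297 + 113456)/(E(10, S(-2)) - 49164) = (-300297 + 113456)/(-8/5 - 49164) = -186841/(-245828/5) = -186841*(-5/245828) = 934205/245828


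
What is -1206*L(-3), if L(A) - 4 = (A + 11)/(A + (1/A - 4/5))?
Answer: -77184/31 ≈ -2489.8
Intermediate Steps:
L(A) = 4 + (11 + A)/(-⅘ + A + 1/A) (L(A) = 4 + (A + 11)/(A + (1/A - 4/5)) = 4 + (11 + A)/(A + (1/A - 4*⅕)) = 4 + (11 + A)/(A + (1/A - ⅘)) = 4 + (11 + A)/(A + (-⅘ + 1/A)) = 4 + (11 + A)/(-⅘ + A + 1/A))
-1206*L(-3) = -1206*(20 + 25*(-3)² + 39*(-3))/(5 - 4*(-3) + 5*(-3)²) = -1206*(20 + 25*9 - 117)/(5 + 12 + 5*9) = -1206*(20 + 225 - 117)/(5 + 12 + 45) = -1206*128/62 = -603*128/31 = -1206*64/31 = -77184/31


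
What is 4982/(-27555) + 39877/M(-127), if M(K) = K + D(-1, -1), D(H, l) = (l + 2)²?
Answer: -366479489/1157310 ≈ -316.67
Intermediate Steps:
D(H, l) = (2 + l)²
M(K) = 1 + K (M(K) = K + (2 - 1)² = K + 1² = K + 1 = 1 + K)
4982/(-27555) + 39877/M(-127) = 4982/(-27555) + 39877/(1 - 127) = 4982*(-1/27555) + 39877/(-126) = -4982/27555 + 39877*(-1/126) = -4982/27555 - 39877/126 = -366479489/1157310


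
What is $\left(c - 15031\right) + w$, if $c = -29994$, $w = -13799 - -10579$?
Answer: $-48245$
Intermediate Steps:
$w = -3220$ ($w = -13799 + 10579 = -3220$)
$\left(c - 15031\right) + w = \left(-29994 - 15031\right) - 3220 = -45025 - 3220 = -48245$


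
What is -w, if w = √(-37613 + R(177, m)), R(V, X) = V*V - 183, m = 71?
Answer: -I*√6467 ≈ -80.418*I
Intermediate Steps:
R(V, X) = -183 + V² (R(V, X) = V² - 183 = -183 + V²)
w = I*√6467 (w = √(-37613 + (-183 + 177²)) = √(-37613 + (-183 + 31329)) = √(-37613 + 31146) = √(-6467) = I*√6467 ≈ 80.418*I)
-w = -I*√6467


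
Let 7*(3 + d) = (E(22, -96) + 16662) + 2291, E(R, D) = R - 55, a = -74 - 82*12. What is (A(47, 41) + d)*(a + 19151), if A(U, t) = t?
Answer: 347132298/7 ≈ 4.9590e+7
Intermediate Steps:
a = -1058 (a = -74 - 984 = -1058)
E(R, D) = -55 + R
d = 18899/7 (d = -3 + (((-55 + 22) + 16662) + 2291)/7 = -3 + ((-33 + 16662) + 2291)/7 = -3 + (16629 + 2291)/7 = -3 + (⅐)*18920 = -3 + 18920/7 = 18899/7 ≈ 2699.9)
(A(47, 41) + d)*(a + 19151) = (41 + 18899/7)*(-1058 + 19151) = (19186/7)*18093 = 347132298/7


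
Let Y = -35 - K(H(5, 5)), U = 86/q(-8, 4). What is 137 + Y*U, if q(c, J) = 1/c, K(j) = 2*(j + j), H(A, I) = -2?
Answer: 18713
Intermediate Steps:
K(j) = 4*j (K(j) = 2*(2*j) = 4*j)
q(c, J) = 1/c
U = -688 (U = 86/(1/(-8)) = 86/(-⅛) = 86*(-8) = -688)
Y = -27 (Y = -35 - 4*(-2) = -35 - 1*(-8) = -35 + 8 = -27)
137 + Y*U = 137 - 27*(-688) = 137 + 18576 = 18713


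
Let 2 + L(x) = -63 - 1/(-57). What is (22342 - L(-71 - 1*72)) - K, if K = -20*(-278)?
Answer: 960278/57 ≈ 16847.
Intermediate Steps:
L(x) = -3704/57 (L(x) = -2 + (-63 - 1/(-57)) = -2 + (-63 - 1*(-1/57)) = -2 + (-63 + 1/57) = -2 - 3590/57 = -3704/57)
K = 5560
(22342 - L(-71 - 1*72)) - K = (22342 - 1*(-3704/57)) - 1*5560 = (22342 + 3704/57) - 5560 = 1277198/57 - 5560 = 960278/57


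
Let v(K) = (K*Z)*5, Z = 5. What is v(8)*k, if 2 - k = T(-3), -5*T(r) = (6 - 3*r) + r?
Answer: 880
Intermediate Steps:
T(r) = -6/5 + 2*r/5 (T(r) = -((6 - 3*r) + r)/5 = -(6 - 2*r)/5 = -6/5 + 2*r/5)
k = 22/5 (k = 2 - (-6/5 + (⅖)*(-3)) = 2 - (-6/5 - 6/5) = 2 - 1*(-12/5) = 2 + 12/5 = 22/5 ≈ 4.4000)
v(K) = 25*K (v(K) = (K*5)*5 = (5*K)*5 = 25*K)
v(8)*k = (25*8)*(22/5) = 200*(22/5) = 880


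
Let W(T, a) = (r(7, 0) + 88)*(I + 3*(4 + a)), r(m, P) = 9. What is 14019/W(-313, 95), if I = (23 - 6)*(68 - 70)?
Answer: 14019/25511 ≈ 0.54953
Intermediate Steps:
I = -34 (I = 17*(-2) = -34)
W(T, a) = -2134 + 291*a (W(T, a) = (9 + 88)*(-34 + 3*(4 + a)) = 97*(-34 + (12 + 3*a)) = 97*(-22 + 3*a) = -2134 + 291*a)
14019/W(-313, 95) = 14019/(-2134 + 291*95) = 14019/(-2134 + 27645) = 14019/25511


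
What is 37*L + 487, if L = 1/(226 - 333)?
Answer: 52072/107 ≈ 486.65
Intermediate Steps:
L = -1/107 (L = 1/(-107) = -1/107 ≈ -0.0093458)
37*L + 487 = 37*(-1/107) + 487 = -37/107 + 487 = 52072/107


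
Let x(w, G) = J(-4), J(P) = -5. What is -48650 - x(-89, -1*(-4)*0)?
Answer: -48645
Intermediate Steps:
x(w, G) = -5
-48650 - x(-89, -1*(-4)*0) = -48650 - 1*(-5) = -48650 + 5 = -48645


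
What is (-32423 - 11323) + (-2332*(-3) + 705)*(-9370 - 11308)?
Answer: -159285024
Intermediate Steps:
(-32423 - 11323) + (-2332*(-3) + 705)*(-9370 - 11308) = -43746 + (6996 + 705)*(-20678) = -43746 + 7701*(-20678) = -43746 - 159241278 = -159285024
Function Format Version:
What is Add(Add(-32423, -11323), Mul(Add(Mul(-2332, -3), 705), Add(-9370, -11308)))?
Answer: -159285024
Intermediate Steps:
Add(Add(-32423, -11323), Mul(Add(Mul(-2332, -3), 705), Add(-9370, -11308))) = Add(-43746, Mul(Add(6996, 705), -20678)) = Add(-43746, Mul(7701, -20678)) = Add(-43746, -159241278) = -159285024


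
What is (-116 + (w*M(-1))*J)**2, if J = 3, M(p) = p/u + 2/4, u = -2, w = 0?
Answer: 13456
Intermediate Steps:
M(p) = 1/2 - p/2 (M(p) = p/(-2) + 2/4 = p*(-1/2) + 2*(1/4) = -p/2 + 1/2 = 1/2 - p/2)
(-116 + (w*M(-1))*J)**2 = (-116 + (0*(1/2 - 1/2*(-1)))*3)**2 = (-116 + (0*(1/2 + 1/2))*3)**2 = (-116 + (0*1)*3)**2 = (-116 + 0*3)**2 = (-116 + 0)**2 = (-116)**2 = 13456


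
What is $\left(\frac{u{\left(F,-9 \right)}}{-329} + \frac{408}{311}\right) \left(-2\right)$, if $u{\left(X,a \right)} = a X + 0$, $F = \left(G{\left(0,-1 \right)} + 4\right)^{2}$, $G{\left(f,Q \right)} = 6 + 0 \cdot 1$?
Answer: $- \frac{828264}{102319} \approx -8.0949$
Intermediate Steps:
$G{\left(f,Q \right)} = 6$ ($G{\left(f,Q \right)} = 6 + 0 = 6$)
$F = 100$ ($F = \left(6 + 4\right)^{2} = 10^{2} = 100$)
$u{\left(X,a \right)} = X a$ ($u{\left(X,a \right)} = X a + 0 = X a$)
$\left(\frac{u{\left(F,-9 \right)}}{-329} + \frac{408}{311}\right) \left(-2\right) = \left(\frac{100 \left(-9\right)}{-329} + \frac{408}{311}\right) \left(-2\right) = \left(\left(-900\right) \left(- \frac{1}{329}\right) + 408 \cdot \frac{1}{311}\right) \left(-2\right) = \left(\frac{900}{329} + \frac{408}{311}\right) \left(-2\right) = \frac{414132}{102319} \left(-2\right) = - \frac{828264}{102319}$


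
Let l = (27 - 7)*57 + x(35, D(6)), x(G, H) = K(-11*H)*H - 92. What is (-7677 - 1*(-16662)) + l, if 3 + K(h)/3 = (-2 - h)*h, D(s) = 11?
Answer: -465233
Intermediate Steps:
K(h) = -9 + 3*h*(-2 - h) (K(h) = -9 + 3*((-2 - h)*h) = -9 + 3*(h*(-2 - h)) = -9 + 3*h*(-2 - h))
x(G, H) = -92 + H*(-9 - 363*H**2 + 66*H) (x(G, H) = (-9 - (-66)*H - 3*121*H**2)*H - 92 = (-9 + 66*H - 363*H**2)*H - 92 = (-9 - 363*H**2 + 66*H)*H - 92 = H*(-9 - 363*H**2 + 66*H) - 92 = -92 + H*(-9 - 363*H**2 + 66*H))
l = -474218 (l = (27 - 7)*57 + (-92 - 363*11**3 - 9*11 + 66*11**2) = 20*57 + (-92 - 363*1331 - 99 + 66*121) = 1140 + (-92 - 483153 - 99 + 7986) = 1140 - 475358 = -474218)
(-7677 - 1*(-16662)) + l = (-7677 - 1*(-16662)) - 474218 = (-7677 + 16662) - 474218 = 8985 - 474218 = -465233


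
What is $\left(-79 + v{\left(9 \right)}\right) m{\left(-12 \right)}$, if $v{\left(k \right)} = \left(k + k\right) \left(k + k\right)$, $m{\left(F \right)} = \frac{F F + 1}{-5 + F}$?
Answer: $- \frac{35525}{17} \approx -2089.7$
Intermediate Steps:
$m{\left(F \right)} = \frac{1 + F^{2}}{-5 + F}$ ($m{\left(F \right)} = \frac{F^{2} + 1}{-5 + F} = \frac{1 + F^{2}}{-5 + F}$)
$v{\left(k \right)} = 4 k^{2}$ ($v{\left(k \right)} = 2 k 2 k = 4 k^{2}$)
$\left(-79 + v{\left(9 \right)}\right) m{\left(-12 \right)} = \left(-79 + 4 \cdot 9^{2}\right) \frac{1 + \left(-12\right)^{2}}{-5 - 12} = \left(-79 + 4 \cdot 81\right) \frac{1 + 144}{-17} = \left(-79 + 324\right) \left(\left(- \frac{1}{17}\right) 145\right) = 245 \left(- \frac{145}{17}\right) = - \frac{35525}{17}$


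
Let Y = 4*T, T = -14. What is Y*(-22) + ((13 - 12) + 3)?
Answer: 1236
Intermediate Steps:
Y = -56 (Y = 4*(-14) = -56)
Y*(-22) + ((13 - 12) + 3) = -56*(-22) + ((13 - 12) + 3) = 1232 + (1 + 3) = 1232 + 4 = 1236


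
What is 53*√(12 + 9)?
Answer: 53*√21 ≈ 242.88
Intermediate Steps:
53*√(12 + 9) = 53*√21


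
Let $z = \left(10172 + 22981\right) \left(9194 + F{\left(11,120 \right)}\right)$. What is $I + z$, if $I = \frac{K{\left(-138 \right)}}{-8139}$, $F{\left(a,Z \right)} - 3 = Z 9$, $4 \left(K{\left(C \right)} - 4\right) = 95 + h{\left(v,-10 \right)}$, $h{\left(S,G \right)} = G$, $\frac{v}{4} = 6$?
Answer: $\frac{11092264831735}{32556} \approx 3.4071 \cdot 10^{8}$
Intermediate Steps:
$v = 24$ ($v = 4 \cdot 6 = 24$)
$K{\left(C \right)} = \frac{101}{4}$ ($K{\left(C \right)} = 4 + \frac{95 - 10}{4} = 4 + \frac{1}{4} \cdot 85 = 4 + \frac{85}{4} = \frac{101}{4}$)
$F{\left(a,Z \right)} = 3 + 9 Z$ ($F{\left(a,Z \right)} = 3 + Z 9 = 3 + 9 Z$)
$I = - \frac{101}{32556}$ ($I = \frac{101}{4 \left(-8139\right)} = \frac{101}{4} \left(- \frac{1}{8139}\right) = - \frac{101}{32556} \approx -0.0031023$)
$z = 340713381$ ($z = \left(10172 + 22981\right) \left(9194 + \left(3 + 9 \cdot 120\right)\right) = 33153 \left(9194 + \left(3 + 1080\right)\right) = 33153 \left(9194 + 1083\right) = 33153 \cdot 10277 = 340713381$)
$I + z = - \frac{101}{32556} + 340713381 = \frac{11092264831735}{32556}$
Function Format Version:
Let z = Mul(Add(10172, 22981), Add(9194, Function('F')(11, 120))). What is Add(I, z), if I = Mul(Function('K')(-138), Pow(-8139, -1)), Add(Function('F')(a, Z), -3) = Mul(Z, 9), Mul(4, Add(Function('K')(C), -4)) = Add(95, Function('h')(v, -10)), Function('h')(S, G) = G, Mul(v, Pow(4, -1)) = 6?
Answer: Rational(11092264831735, 32556) ≈ 3.4071e+8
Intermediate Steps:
v = 24 (v = Mul(4, 6) = 24)
Function('K')(C) = Rational(101, 4) (Function('K')(C) = Add(4, Mul(Rational(1, 4), Add(95, -10))) = Add(4, Mul(Rational(1, 4), 85)) = Add(4, Rational(85, 4)) = Rational(101, 4))
Function('F')(a, Z) = Add(3, Mul(9, Z)) (Function('F')(a, Z) = Add(3, Mul(Z, 9)) = Add(3, Mul(9, Z)))
I = Rational(-101, 32556) (I = Mul(Rational(101, 4), Pow(-8139, -1)) = Mul(Rational(101, 4), Rational(-1, 8139)) = Rational(-101, 32556) ≈ -0.0031023)
z = 340713381 (z = Mul(Add(10172, 22981), Add(9194, Add(3, Mul(9, 120)))) = Mul(33153, Add(9194, Add(3, 1080))) = Mul(33153, Add(9194, 1083)) = Mul(33153, 10277) = 340713381)
Add(I, z) = Add(Rational(-101, 32556), 340713381) = Rational(11092264831735, 32556)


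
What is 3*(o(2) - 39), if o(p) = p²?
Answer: -105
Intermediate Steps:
3*(o(2) - 39) = 3*(2² - 39) = 3*(4 - 39) = 3*(-35) = -105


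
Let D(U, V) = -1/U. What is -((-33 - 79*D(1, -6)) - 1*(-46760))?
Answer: -46806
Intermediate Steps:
-((-33 - 79*D(1, -6)) - 1*(-46760)) = -((-33 - (-79)/1) - 1*(-46760)) = -((-33 - (-79)) + 46760) = -((-33 - 79*(-1)) + 46760) = -((-33 + 79) + 46760) = -(46 + 46760) = -1*46806 = -46806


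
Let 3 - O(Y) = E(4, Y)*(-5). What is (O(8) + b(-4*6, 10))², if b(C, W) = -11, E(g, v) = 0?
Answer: 64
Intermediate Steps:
O(Y) = 3 (O(Y) = 3 - 0*(-5) = 3 - 1*0 = 3 + 0 = 3)
(O(8) + b(-4*6, 10))² = (3 - 11)² = (-8)² = 64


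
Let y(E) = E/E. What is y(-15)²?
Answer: 1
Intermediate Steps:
y(E) = 1
y(-15)² = 1² = 1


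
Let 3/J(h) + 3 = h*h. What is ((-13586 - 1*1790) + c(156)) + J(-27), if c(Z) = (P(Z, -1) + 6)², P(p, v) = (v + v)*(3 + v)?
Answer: -3720023/242 ≈ -15372.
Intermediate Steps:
P(p, v) = 2*v*(3 + v) (P(p, v) = (2*v)*(3 + v) = 2*v*(3 + v))
J(h) = 3/(-3 + h²) (J(h) = 3/(-3 + h*h) = 3/(-3 + h²))
c(Z) = 4 (c(Z) = (2*(-1)*(3 - 1) + 6)² = (2*(-1)*2 + 6)² = (-4 + 6)² = 2² = 4)
((-13586 - 1*1790) + c(156)) + J(-27) = ((-13586 - 1*1790) + 4) + 3/(-3 + (-27)²) = ((-13586 - 1790) + 4) + 3/(-3 + 729) = (-15376 + 4) + 3/726 = -15372 + 3*(1/726) = -15372 + 1/242 = -3720023/242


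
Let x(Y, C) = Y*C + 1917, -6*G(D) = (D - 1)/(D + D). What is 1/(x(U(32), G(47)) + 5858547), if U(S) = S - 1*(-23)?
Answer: 282/1652649583 ≈ 1.7064e-7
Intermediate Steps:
U(S) = 23 + S (U(S) = S + 23 = 23 + S)
G(D) = -(-1 + D)/(12*D) (G(D) = -(D - 1)/(6*(D + D)) = -(-1 + D)/(6*(2*D)) = -(-1 + D)*1/(2*D)/6 = -(-1 + D)/(12*D))
x(Y, C) = 1917 + C*Y (x(Y, C) = C*Y + 1917 = 1917 + C*Y)
1/(x(U(32), G(47)) + 5858547) = 1/((1917 + ((1/12)*(1 - 1*47)/47)*(23 + 32)) + 5858547) = 1/((1917 + ((1/12)*(1/47)*(1 - 47))*55) + 5858547) = 1/((1917 + ((1/12)*(1/47)*(-46))*55) + 5858547) = 1/((1917 - 23/282*55) + 5858547) = 1/((1917 - 1265/282) + 5858547) = 1/(539329/282 + 5858547) = 1/(1652649583/282) = 282/1652649583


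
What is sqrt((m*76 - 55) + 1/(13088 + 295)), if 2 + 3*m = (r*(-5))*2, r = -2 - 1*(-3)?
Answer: 4*I*sqrt(446517847)/4461 ≈ 18.947*I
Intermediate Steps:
r = 1 (r = -2 + 3 = 1)
m = -4 (m = -2/3 + ((1*(-5))*2)/3 = -2/3 + (-5*2)/3 = -2/3 + (1/3)*(-10) = -2/3 - 10/3 = -4)
sqrt((m*76 - 55) + 1/(13088 + 295)) = sqrt((-4*76 - 55) + 1/(13088 + 295)) = sqrt((-304 - 55) + 1/13383) = sqrt(-359 + 1/13383) = sqrt(-4804496/13383) = 4*I*sqrt(446517847)/4461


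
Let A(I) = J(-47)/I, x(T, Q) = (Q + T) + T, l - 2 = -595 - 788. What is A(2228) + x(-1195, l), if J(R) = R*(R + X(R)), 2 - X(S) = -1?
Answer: -2099930/557 ≈ -3770.1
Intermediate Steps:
X(S) = 3 (X(S) = 2 - 1*(-1) = 2 + 1 = 3)
J(R) = R*(3 + R) (J(R) = R*(R + 3) = R*(3 + R))
l = -1381 (l = 2 + (-595 - 788) = 2 - 1383 = -1381)
x(T, Q) = Q + 2*T
A(I) = 2068/I (A(I) = (-47*(3 - 47))/I = (-47*(-44))/I = 2068/I)
A(2228) + x(-1195, l) = 2068/2228 + (-1381 + 2*(-1195)) = 2068*(1/2228) + (-1381 - 2390) = 517/557 - 3771 = -2099930/557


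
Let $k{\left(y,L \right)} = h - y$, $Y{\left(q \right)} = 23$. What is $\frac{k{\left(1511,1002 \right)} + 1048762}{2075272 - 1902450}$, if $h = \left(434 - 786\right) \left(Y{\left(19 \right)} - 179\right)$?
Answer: $\frac{1102163}{172822} \approx 6.3774$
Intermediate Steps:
$h = 54912$ ($h = \left(434 - 786\right) \left(23 - 179\right) = \left(-352\right) \left(-156\right) = 54912$)
$k{\left(y,L \right)} = 54912 - y$
$\frac{k{\left(1511,1002 \right)} + 1048762}{2075272 - 1902450} = \frac{\left(54912 - 1511\right) + 1048762}{2075272 - 1902450} = \frac{53401 + 1048762}{172822} = 1102163 \cdot \frac{1}{172822} = \frac{1102163}{172822}$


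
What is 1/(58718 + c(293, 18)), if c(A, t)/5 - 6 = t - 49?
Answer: 1/58593 ≈ 1.7067e-5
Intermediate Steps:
c(A, t) = -215 + 5*t (c(A, t) = 30 + 5*(t - 49) = 30 + 5*(-49 + t) = 30 + (-245 + 5*t) = -215 + 5*t)
1/(58718 + c(293, 18)) = 1/(58718 + (-215 + 5*18)) = 1/(58718 + (-215 + 90)) = 1/(58718 - 125) = 1/58593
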